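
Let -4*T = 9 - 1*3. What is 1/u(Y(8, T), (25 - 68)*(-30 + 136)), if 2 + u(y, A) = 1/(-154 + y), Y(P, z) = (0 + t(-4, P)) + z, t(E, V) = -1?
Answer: -313/628 ≈ -0.49841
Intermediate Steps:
T = -3/2 (T = -(9 - 1*3)/4 = -(9 - 3)/4 = -1/4*6 = -3/2 ≈ -1.5000)
Y(P, z) = -1 + z (Y(P, z) = (0 - 1) + z = -1 + z)
u(y, A) = -2 + 1/(-154 + y)
1/u(Y(8, T), (25 - 68)*(-30 + 136)) = 1/((309 - 2*(-1 - 3/2))/(-154 + (-1 - 3/2))) = 1/((309 - 2*(-5/2))/(-154 - 5/2)) = 1/((309 + 5)/(-313/2)) = 1/(-2/313*314) = 1/(-628/313) = -313/628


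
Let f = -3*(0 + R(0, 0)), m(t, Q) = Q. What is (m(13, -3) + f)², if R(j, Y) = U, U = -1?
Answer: 0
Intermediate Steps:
R(j, Y) = -1
f = 3 (f = -3*(0 - 1) = -3*(-1) = 3)
(m(13, -3) + f)² = (-3 + 3)² = 0² = 0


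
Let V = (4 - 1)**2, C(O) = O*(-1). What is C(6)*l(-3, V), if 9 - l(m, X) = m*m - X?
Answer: -54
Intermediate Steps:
C(O) = -O
V = 9 (V = 3**2 = 9)
l(m, X) = 9 + X - m**2 (l(m, X) = 9 - (m*m - X) = 9 - (m**2 - X) = 9 + (X - m**2) = 9 + X - m**2)
C(6)*l(-3, V) = (-1*6)*(9 + 9 - 1*(-3)**2) = -6*(9 + 9 - 1*9) = -6*(9 + 9 - 9) = -6*9 = -54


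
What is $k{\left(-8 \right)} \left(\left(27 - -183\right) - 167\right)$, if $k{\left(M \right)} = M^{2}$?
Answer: $2752$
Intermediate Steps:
$k{\left(-8 \right)} \left(\left(27 - -183\right) - 167\right) = \left(-8\right)^{2} \left(\left(27 - -183\right) - 167\right) = 64 \left(\left(27 + 183\right) - 167\right) = 64 \left(210 - 167\right) = 64 \cdot 43 = 2752$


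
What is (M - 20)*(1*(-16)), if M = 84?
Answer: -1024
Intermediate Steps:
(M - 20)*(1*(-16)) = (84 - 20)*(1*(-16)) = 64*(-16) = -1024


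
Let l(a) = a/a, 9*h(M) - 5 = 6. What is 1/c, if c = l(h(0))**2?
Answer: 1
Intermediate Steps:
h(M) = 11/9 (h(M) = 5/9 + (1/9)*6 = 5/9 + 2/3 = 11/9)
l(a) = 1
c = 1 (c = 1**2 = 1)
1/c = 1/1 = 1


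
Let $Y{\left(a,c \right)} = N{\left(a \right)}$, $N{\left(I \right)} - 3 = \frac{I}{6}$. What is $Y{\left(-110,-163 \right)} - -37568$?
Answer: $\frac{112658}{3} \approx 37553.0$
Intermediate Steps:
$N{\left(I \right)} = 3 + \frac{I}{6}$
$Y{\left(a,c \right)} = 3 + \frac{a}{6}$
$Y{\left(-110,-163 \right)} - -37568 = \left(3 + \frac{1}{6} \left(-110\right)\right) - -37568 = \left(3 - \frac{55}{3}\right) + 37568 = - \frac{46}{3} + 37568 = \frac{112658}{3}$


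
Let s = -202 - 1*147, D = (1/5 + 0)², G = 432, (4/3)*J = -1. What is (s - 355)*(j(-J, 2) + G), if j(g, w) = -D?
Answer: -7602496/25 ≈ -3.0410e+5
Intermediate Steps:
J = -¾ (J = (¾)*(-1) = -¾ ≈ -0.75000)
D = 1/25 (D = (⅕ + 0)² = (⅕)² = 1/25 ≈ 0.040000)
s = -349 (s = -202 - 147 = -349)
j(g, w) = -1/25 (j(g, w) = -1*1/25 = -1/25)
(s - 355)*(j(-J, 2) + G) = (-349 - 355)*(-1/25 + 432) = -704*10799/25 = -7602496/25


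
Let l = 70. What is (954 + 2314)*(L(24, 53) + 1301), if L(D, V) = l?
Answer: 4480428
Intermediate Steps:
L(D, V) = 70
(954 + 2314)*(L(24, 53) + 1301) = (954 + 2314)*(70 + 1301) = 3268*1371 = 4480428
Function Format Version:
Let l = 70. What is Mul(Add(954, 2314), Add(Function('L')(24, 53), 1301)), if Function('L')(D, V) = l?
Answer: 4480428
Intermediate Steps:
Function('L')(D, V) = 70
Mul(Add(954, 2314), Add(Function('L')(24, 53), 1301)) = Mul(Add(954, 2314), Add(70, 1301)) = Mul(3268, 1371) = 4480428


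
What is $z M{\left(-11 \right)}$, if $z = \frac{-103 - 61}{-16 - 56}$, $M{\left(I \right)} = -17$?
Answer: $- \frac{697}{18} \approx -38.722$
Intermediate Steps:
$z = \frac{41}{18}$ ($z = - \frac{164}{-72} = \left(-164\right) \left(- \frac{1}{72}\right) = \frac{41}{18} \approx 2.2778$)
$z M{\left(-11 \right)} = \frac{41}{18} \left(-17\right) = - \frac{697}{18}$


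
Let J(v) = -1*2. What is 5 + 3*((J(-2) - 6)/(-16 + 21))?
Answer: ⅕ ≈ 0.20000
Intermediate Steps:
J(v) = -2
5 + 3*((J(-2) - 6)/(-16 + 21)) = 5 + 3*((-2 - 6)/(-16 + 21)) = 5 + 3*(-8/5) = 5 - 24/5 = ⅕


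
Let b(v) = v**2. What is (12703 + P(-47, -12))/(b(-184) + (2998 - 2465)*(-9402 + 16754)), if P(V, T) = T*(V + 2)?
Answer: 13243/3952472 ≈ 0.0033506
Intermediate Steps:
P(V, T) = T*(2 + V)
(12703 + P(-47, -12))/(b(-184) + (2998 - 2465)*(-9402 + 16754)) = (12703 - 12*(2 - 47))/((-184)**2 + (2998 - 2465)*(-9402 + 16754)) = (12703 - 12*(-45))/(33856 + 533*7352) = (12703 + 540)/(33856 + 3918616) = 13243/3952472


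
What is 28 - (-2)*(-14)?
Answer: 0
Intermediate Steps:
28 - (-2)*(-14) = 28 - 1*28 = 28 - 28 = 0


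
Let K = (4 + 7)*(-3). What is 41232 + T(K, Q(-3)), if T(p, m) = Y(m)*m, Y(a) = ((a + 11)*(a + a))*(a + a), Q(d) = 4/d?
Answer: 3332368/81 ≈ 41140.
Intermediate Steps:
K = -33 (K = 11*(-3) = -33)
Y(a) = 4*a²*(11 + a) (Y(a) = ((11 + a)*(2*a))*(2*a) = (2*a*(11 + a))*(2*a) = 4*a²*(11 + a))
T(p, m) = 4*m³*(11 + m) (T(p, m) = (4*m²*(11 + m))*m = 4*m³*(11 + m))
41232 + T(K, Q(-3)) = 41232 + 4*(4/(-3))³*(11 + 4/(-3)) = 41232 + 4*(4*(-⅓))³*(11 + 4*(-⅓)) = 41232 + 4*(-4/3)³*(11 - 4/3) = 41232 + 4*(-64/27)*(29/3) = 41232 - 7424/81 = 3332368/81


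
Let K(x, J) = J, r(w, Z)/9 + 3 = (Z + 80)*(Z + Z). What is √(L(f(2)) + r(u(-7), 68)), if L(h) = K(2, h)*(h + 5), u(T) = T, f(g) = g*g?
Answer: 3*√20129 ≈ 425.63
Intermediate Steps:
f(g) = g²
r(w, Z) = -27 + 18*Z*(80 + Z) (r(w, Z) = -27 + 9*((Z + 80)*(Z + Z)) = -27 + 9*((80 + Z)*(2*Z)) = -27 + 9*(2*Z*(80 + Z)) = -27 + 18*Z*(80 + Z))
L(h) = h*(5 + h) (L(h) = h*(h + 5) = h*(5 + h))
√(L(f(2)) + r(u(-7), 68)) = √(2²*(5 + 2²) + (-27 + 18*68² + 1440*68)) = √(4*(5 + 4) + (-27 + 18*4624 + 97920)) = √(4*9 + (-27 + 83232 + 97920)) = √(36 + 181125) = √181161 = 3*√20129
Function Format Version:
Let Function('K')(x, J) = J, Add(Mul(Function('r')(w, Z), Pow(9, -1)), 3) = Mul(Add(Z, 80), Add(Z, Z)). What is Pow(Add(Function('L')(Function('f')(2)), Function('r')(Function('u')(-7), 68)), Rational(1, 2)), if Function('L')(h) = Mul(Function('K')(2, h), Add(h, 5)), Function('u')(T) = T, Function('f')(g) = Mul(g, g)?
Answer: Mul(3, Pow(20129, Rational(1, 2))) ≈ 425.63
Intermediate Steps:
Function('f')(g) = Pow(g, 2)
Function('r')(w, Z) = Add(-27, Mul(18, Z, Add(80, Z))) (Function('r')(w, Z) = Add(-27, Mul(9, Mul(Add(Z, 80), Add(Z, Z)))) = Add(-27, Mul(9, Mul(Add(80, Z), Mul(2, Z)))) = Add(-27, Mul(9, Mul(2, Z, Add(80, Z)))) = Add(-27, Mul(18, Z, Add(80, Z))))
Function('L')(h) = Mul(h, Add(5, h)) (Function('L')(h) = Mul(h, Add(h, 5)) = Mul(h, Add(5, h)))
Pow(Add(Function('L')(Function('f')(2)), Function('r')(Function('u')(-7), 68)), Rational(1, 2)) = Pow(Add(Mul(Pow(2, 2), Add(5, Pow(2, 2))), Add(-27, Mul(18, Pow(68, 2)), Mul(1440, 68))), Rational(1, 2)) = Pow(Add(Mul(4, Add(5, 4)), Add(-27, Mul(18, 4624), 97920)), Rational(1, 2)) = Pow(Add(Mul(4, 9), Add(-27, 83232, 97920)), Rational(1, 2)) = Pow(Add(36, 181125), Rational(1, 2)) = Pow(181161, Rational(1, 2)) = Mul(3, Pow(20129, Rational(1, 2)))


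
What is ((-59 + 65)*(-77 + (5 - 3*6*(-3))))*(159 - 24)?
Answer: -14580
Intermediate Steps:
((-59 + 65)*(-77 + (5 - 3*6*(-3))))*(159 - 24) = (6*(-77 + (5 - 18*(-3))))*135 = (6*(-77 + (5 + 54)))*135 = (6*(-77 + 59))*135 = (6*(-18))*135 = -108*135 = -14580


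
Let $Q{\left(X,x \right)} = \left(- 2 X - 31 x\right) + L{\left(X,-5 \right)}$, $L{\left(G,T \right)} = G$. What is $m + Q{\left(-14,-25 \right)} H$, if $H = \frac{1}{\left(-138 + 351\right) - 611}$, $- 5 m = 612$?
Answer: $- \frac{247521}{1990} \approx -124.38$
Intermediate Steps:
$m = - \frac{612}{5}$ ($m = \left(- \frac{1}{5}\right) 612 = - \frac{612}{5} \approx -122.4$)
$H = - \frac{1}{398}$ ($H = \frac{1}{213 - 611} = \frac{1}{-398} = - \frac{1}{398} \approx -0.0025126$)
$Q{\left(X,x \right)} = - X - 31 x$ ($Q{\left(X,x \right)} = \left(- 2 X - 31 x\right) + X = \left(- 31 x - 2 X\right) + X = - X - 31 x$)
$m + Q{\left(-14,-25 \right)} H = - \frac{612}{5} + \left(\left(-1\right) \left(-14\right) - -775\right) \left(- \frac{1}{398}\right) = - \frac{612}{5} + \left(14 + 775\right) \left(- \frac{1}{398}\right) = - \frac{612}{5} + 789 \left(- \frac{1}{398}\right) = - \frac{612}{5} - \frac{789}{398} = - \frac{247521}{1990}$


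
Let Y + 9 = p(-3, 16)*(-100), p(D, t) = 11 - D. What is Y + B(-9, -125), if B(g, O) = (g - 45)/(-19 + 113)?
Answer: -66250/47 ≈ -1409.6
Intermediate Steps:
B(g, O) = -45/94 + g/94 (B(g, O) = (-45 + g)/94 = (-45 + g)*(1/94) = -45/94 + g/94)
Y = -1409 (Y = -9 + (11 - 1*(-3))*(-100) = -9 + (11 + 3)*(-100) = -9 + 14*(-100) = -9 - 1400 = -1409)
Y + B(-9, -125) = -1409 + (-45/94 + (1/94)*(-9)) = -1409 + (-45/94 - 9/94) = -1409 - 27/47 = -66250/47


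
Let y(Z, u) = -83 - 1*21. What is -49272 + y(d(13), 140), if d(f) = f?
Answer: -49376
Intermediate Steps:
y(Z, u) = -104 (y(Z, u) = -83 - 21 = -104)
-49272 + y(d(13), 140) = -49272 - 104 = -49376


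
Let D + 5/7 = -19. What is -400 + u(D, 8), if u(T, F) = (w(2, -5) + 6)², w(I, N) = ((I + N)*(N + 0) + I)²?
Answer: 86625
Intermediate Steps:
D = -138/7 (D = -5/7 - 19 = -138/7 ≈ -19.714)
w(I, N) = (I + N*(I + N))² (w(I, N) = ((I + N)*N + I)² = (N*(I + N) + I)² = (I + N*(I + N))²)
u(T, F) = 87025 (u(T, F) = ((2 + (-5)² + 2*(-5))² + 6)² = ((2 + 25 - 10)² + 6)² = (17² + 6)² = (289 + 6)² = 295² = 87025)
-400 + u(D, 8) = -400 + 87025 = 86625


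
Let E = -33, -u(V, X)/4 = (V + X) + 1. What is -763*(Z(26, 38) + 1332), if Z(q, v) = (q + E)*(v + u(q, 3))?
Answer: -1454278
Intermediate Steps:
u(V, X) = -4 - 4*V - 4*X (u(V, X) = -4*((V + X) + 1) = -4*(1 + V + X) = -4 - 4*V - 4*X)
Z(q, v) = (-33 + q)*(-16 + v - 4*q) (Z(q, v) = (q - 33)*(v + (-4 - 4*q - 4*3)) = (-33 + q)*(v + (-4 - 4*q - 12)) = (-33 + q)*(v + (-16 - 4*q)) = (-33 + q)*(-16 + v - 4*q))
-763*(Z(26, 38) + 1332) = -763*((528 - 33*38 - 4*26² + 116*26 + 26*38) + 1332) = -763*((528 - 1254 - 4*676 + 3016 + 988) + 1332) = -763*((528 - 1254 - 2704 + 3016 + 988) + 1332) = -763*(574 + 1332) = -763*1906 = -1454278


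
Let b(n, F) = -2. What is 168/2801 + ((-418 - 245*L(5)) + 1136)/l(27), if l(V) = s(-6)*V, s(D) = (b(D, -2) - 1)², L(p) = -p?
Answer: 5483167/680643 ≈ 8.0559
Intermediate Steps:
s(D) = 9 (s(D) = (-2 - 1)² = (-3)² = 9)
l(V) = 9*V
168/2801 + ((-418 - 245*L(5)) + 1136)/l(27) = 168/2801 + ((-418 - (-245)*5) + 1136)/((9*27)) = 168*(1/2801) + ((-418 - 245*(-5)) + 1136)/243 = 168/2801 + ((-418 + 1225) + 1136)*(1/243) = 168/2801 + (807 + 1136)*(1/243) = 168/2801 + 1943*(1/243) = 168/2801 + 1943/243 = 5483167/680643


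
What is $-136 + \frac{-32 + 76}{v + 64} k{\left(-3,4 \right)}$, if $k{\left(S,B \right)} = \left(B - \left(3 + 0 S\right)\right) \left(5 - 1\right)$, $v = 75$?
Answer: $- \frac{18728}{139} \approx -134.73$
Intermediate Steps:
$k{\left(S,B \right)} = -12 + 4 B$ ($k{\left(S,B \right)} = \left(B + \left(0 - 3\right)\right) 4 = \left(B - 3\right) 4 = \left(-3 + B\right) 4 = -12 + 4 B$)
$-136 + \frac{-32 + 76}{v + 64} k{\left(-3,4 \right)} = -136 + \frac{-32 + 76}{75 + 64} \left(-12 + 4 \cdot 4\right) = -136 + \frac{44}{139} \left(-12 + 16\right) = -136 + 44 \cdot \frac{1}{139} \cdot 4 = -136 + \frac{44}{139} \cdot 4 = -136 + \frac{176}{139} = - \frac{18728}{139}$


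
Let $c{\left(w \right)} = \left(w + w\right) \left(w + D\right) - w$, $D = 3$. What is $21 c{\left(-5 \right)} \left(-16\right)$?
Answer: $-8400$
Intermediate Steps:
$c{\left(w \right)} = - w + 2 w \left(3 + w\right)$ ($c{\left(w \right)} = \left(w + w\right) \left(w + 3\right) - w = 2 w \left(3 + w\right) - w = - w + 2 w \left(3 + w\right)$)
$21 c{\left(-5 \right)} \left(-16\right) = 21 \left(- 5 \left(5 + 2 \left(-5\right)\right)\right) \left(-16\right) = 21 \left(- 5 \left(5 - 10\right)\right) \left(-16\right) = 21 \left(\left(-5\right) \left(-5\right)\right) \left(-16\right) = 21 \cdot 25 \left(-16\right) = 525 \left(-16\right) = -8400$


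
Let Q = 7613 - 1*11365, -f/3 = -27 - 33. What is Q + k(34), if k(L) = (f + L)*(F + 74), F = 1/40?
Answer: 241787/20 ≈ 12089.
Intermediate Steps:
f = 180 (f = -3*(-27 - 33) = -3*(-60) = 180)
F = 1/40 ≈ 0.025000
Q = -3752 (Q = 7613 - 11365 = -3752)
k(L) = 26649/2 + 2961*L/40 (k(L) = (180 + L)*(1/40 + 74) = (180 + L)*(2961/40) = 26649/2 + 2961*L/40)
Q + k(34) = -3752 + (26649/2 + (2961/40)*34) = -3752 + (26649/2 + 50337/20) = -3752 + 316827/20 = 241787/20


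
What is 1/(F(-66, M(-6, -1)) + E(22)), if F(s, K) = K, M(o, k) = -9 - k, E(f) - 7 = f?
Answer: 1/21 ≈ 0.047619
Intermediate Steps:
E(f) = 7 + f
1/(F(-66, M(-6, -1)) + E(22)) = 1/((-9 - 1*(-1)) + (7 + 22)) = 1/((-9 + 1) + 29) = 1/(-8 + 29) = 1/21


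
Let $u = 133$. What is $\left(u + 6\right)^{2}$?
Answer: $19321$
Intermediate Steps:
$\left(u + 6\right)^{2} = \left(133 + 6\right)^{2} = 139^{2} = 19321$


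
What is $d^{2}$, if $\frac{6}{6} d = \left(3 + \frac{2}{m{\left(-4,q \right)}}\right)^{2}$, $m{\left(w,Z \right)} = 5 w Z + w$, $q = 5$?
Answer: $\frac{577200625}{7311616} \approx 78.943$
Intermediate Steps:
$m{\left(w,Z \right)} = w + 5 Z w$ ($m{\left(w,Z \right)} = 5 Z w + w = w + 5 Z w$)
$d = \frac{24025}{2704}$ ($d = \left(3 + \frac{2}{\left(-4\right) \left(1 + 5 \cdot 5\right)}\right)^{2} = \left(3 + \frac{2}{\left(-4\right) \left(1 + 25\right)}\right)^{2} = \left(3 + \frac{2}{\left(-4\right) 26}\right)^{2} = \left(3 + \frac{2}{-104}\right)^{2} = \left(3 + 2 \left(- \frac{1}{104}\right)\right)^{2} = \left(3 - \frac{1}{52}\right)^{2} = \left(\frac{155}{52}\right)^{2} = \frac{24025}{2704} \approx 8.885$)
$d^{2} = \left(\frac{24025}{2704}\right)^{2} = \frac{577200625}{7311616}$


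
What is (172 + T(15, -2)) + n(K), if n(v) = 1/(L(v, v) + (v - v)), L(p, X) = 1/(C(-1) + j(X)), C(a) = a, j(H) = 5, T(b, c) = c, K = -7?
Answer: 174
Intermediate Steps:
L(p, X) = 1/4 (L(p, X) = 1/(-1 + 5) = 1/4)
n(v) = 4 (n(v) = 1/(1/4 + (v - v)) = 1/(1/4 + 0) = 1/(1/4) = 4)
(172 + T(15, -2)) + n(K) = (172 - 2) + 4 = 170 + 4 = 174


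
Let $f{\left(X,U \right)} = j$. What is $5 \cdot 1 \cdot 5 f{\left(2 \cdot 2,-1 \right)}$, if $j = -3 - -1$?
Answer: $-50$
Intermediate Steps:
$j = -2$ ($j = -3 + 1 = -2$)
$f{\left(X,U \right)} = -2$
$5 \cdot 1 \cdot 5 f{\left(2 \cdot 2,-1 \right)} = 5 \cdot 1 \cdot 5 \left(-2\right) = 5 \cdot 5 \left(-2\right) = 25 \left(-2\right) = -50$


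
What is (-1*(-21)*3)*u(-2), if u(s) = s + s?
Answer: -252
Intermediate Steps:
u(s) = 2*s
(-1*(-21)*3)*u(-2) = (-1*(-21)*3)*(2*(-2)) = (21*3)*(-4) = 63*(-4) = -252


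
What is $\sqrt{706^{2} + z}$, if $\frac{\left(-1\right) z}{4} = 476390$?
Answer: $2 i \sqrt{351781} \approx 1186.2 i$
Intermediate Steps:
$z = -1905560$ ($z = \left(-4\right) 476390 = -1905560$)
$\sqrt{706^{2} + z} = \sqrt{706^{2} - 1905560} = \sqrt{498436 - 1905560} = \sqrt{-1407124} = 2 i \sqrt{351781}$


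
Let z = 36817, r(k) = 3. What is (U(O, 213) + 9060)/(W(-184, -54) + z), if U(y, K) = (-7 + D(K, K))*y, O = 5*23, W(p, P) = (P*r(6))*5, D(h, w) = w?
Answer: 32750/36007 ≈ 0.90954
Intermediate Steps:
W(p, P) = 15*P (W(p, P) = (P*3)*5 = (3*P)*5 = 15*P)
O = 115
U(y, K) = y*(-7 + K) (U(y, K) = (-7 + K)*y = y*(-7 + K))
(U(O, 213) + 9060)/(W(-184, -54) + z) = (115*(-7 + 213) + 9060)/(15*(-54) + 36817) = (115*206 + 9060)/(-810 + 36817) = (23690 + 9060)/36007 = 32750*(1/36007) = 32750/36007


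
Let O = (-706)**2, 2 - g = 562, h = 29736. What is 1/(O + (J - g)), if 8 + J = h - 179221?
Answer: 1/349503 ≈ 2.8612e-6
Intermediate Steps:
g = -560 (g = 2 - 1*562 = 2 - 562 = -560)
O = 498436
J = -149493 (J = -8 + (29736 - 179221) = -8 - 149485 = -149493)
1/(O + (J - g)) = 1/(498436 + (-149493 - 1*(-560))) = 1/(498436 + (-149493 + 560)) = 1/(498436 - 148933) = 1/349503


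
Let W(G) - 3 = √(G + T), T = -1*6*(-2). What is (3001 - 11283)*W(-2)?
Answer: -24846 - 8282*√10 ≈ -51036.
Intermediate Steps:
T = 12 (T = -6*(-2) = 12)
W(G) = 3 + √(12 + G) (W(G) = 3 + √(G + 12) = 3 + √(12 + G))
(3001 - 11283)*W(-2) = (3001 - 11283)*(3 + √(12 - 2)) = -8282*(3 + √10) = -24846 - 8282*√10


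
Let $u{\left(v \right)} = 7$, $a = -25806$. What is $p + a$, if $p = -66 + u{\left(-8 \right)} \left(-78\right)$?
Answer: $-26418$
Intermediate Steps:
$p = -612$ ($p = -66 + 7 \left(-78\right) = -66 - 546 = -612$)
$p + a = -612 - 25806 = -26418$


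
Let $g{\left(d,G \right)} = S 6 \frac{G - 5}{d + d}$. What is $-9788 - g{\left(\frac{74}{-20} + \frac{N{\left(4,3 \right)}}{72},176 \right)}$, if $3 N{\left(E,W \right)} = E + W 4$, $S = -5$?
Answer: $- \frac{10275002}{979} \approx -10495.0$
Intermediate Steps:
$N{\left(E,W \right)} = \frac{E}{3} + \frac{4 W}{3}$ ($N{\left(E,W \right)} = \frac{E + W 4}{3} = \frac{E + 4 W}{3} = \frac{E}{3} + \frac{4 W}{3}$)
$g{\left(d,G \right)} = - \frac{15 \left(-5 + G\right)}{d}$ ($g{\left(d,G \right)} = \left(-5\right) 6 \frac{G - 5}{d + d} = - 30 \frac{-5 + G}{2 d} = - \frac{15 \left(-5 + G\right)}{d}$)
$-9788 - g{\left(\frac{74}{-20} + \frac{N{\left(4,3 \right)}}{72},176 \right)} = -9788 - \frac{15 \left(5 - 176\right)}{\frac{74}{-20} + \frac{\frac{1}{3} \cdot 4 + \frac{4}{3} \cdot 3}{72}} = -9788 - \frac{15 \left(5 - 176\right)}{74 \left(- \frac{1}{20}\right) + \left(\frac{4}{3} + 4\right) \frac{1}{72}} = -9788 - 15 \frac{1}{- \frac{37}{10} + \frac{16}{3} \cdot \frac{1}{72}} \left(-171\right) = -9788 - 15 \frac{1}{- \frac{37}{10} + \frac{2}{27}} \left(-171\right) = -9788 - 15 \frac{1}{- \frac{979}{270}} \left(-171\right) = -9788 - 15 \left(- \frac{270}{979}\right) \left(-171\right) = -9788 - \frac{692550}{979} = - \frac{10275002}{979}$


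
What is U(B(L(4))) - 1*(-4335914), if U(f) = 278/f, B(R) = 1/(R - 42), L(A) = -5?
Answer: 4322848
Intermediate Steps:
B(R) = 1/(-42 + R)
U(B(L(4))) - 1*(-4335914) = 278/(1/(-42 - 5)) - 1*(-4335914) = 278/(1/(-47)) + 4335914 = 278/(-1/47) + 4335914 = 278*(-47) + 4335914 = -13066 + 4335914 = 4322848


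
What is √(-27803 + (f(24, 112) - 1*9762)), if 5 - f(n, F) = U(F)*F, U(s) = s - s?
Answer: 2*I*√9390 ≈ 193.8*I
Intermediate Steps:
U(s) = 0
f(n, F) = 5 (f(n, F) = 5 - 0*F = 5 - 1*0 = 5 + 0 = 5)
√(-27803 + (f(24, 112) - 1*9762)) = √(-27803 + (5 - 1*9762)) = √(-27803 + (5 - 9762)) = √(-27803 - 9757) = √(-37560) = 2*I*√9390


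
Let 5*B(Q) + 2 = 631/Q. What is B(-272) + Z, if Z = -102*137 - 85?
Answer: -3824283/272 ≈ -14060.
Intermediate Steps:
B(Q) = -2/5 + 631/(5*Q) (B(Q) = -2/5 + (631/Q)/5 = -2/5 + 631/(5*Q))
Z = -14059 (Z = -13974 - 85 = -14059)
B(-272) + Z = (1/5)*(631 - 2*(-272))/(-272) - 14059 = (1/5)*(-1/272)*(631 + 544) - 14059 = (1/5)*(-1/272)*1175 - 14059 = -235/272 - 14059 = -3824283/272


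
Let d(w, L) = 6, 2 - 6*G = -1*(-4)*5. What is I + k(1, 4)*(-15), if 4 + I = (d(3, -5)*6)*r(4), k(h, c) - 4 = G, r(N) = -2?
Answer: -91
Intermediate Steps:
G = -3 (G = ⅓ - (-1*(-4))*5/6 = ⅓ - 2*5/3 = ⅓ - ⅙*20 = ⅓ - 10/3 = -3)
k(h, c) = 1 (k(h, c) = 4 - 3 = 1)
I = -76 (I = -4 + (6*6)*(-2) = -4 + 36*(-2) = -4 - 72 = -76)
I + k(1, 4)*(-15) = -76 + 1*(-15) = -76 - 15 = -91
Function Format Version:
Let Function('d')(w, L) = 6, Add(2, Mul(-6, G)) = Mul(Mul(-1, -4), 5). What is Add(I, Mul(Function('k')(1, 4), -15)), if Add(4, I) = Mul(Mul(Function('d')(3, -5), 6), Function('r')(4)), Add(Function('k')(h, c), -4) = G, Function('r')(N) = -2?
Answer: -91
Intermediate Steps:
G = -3 (G = Add(Rational(1, 3), Mul(Rational(-1, 6), Mul(Mul(-1, -4), 5))) = Add(Rational(1, 3), Mul(Rational(-1, 6), Mul(4, 5))) = Add(Rational(1, 3), Mul(Rational(-1, 6), 20)) = Add(Rational(1, 3), Rational(-10, 3)) = -3)
Function('k')(h, c) = 1 (Function('k')(h, c) = Add(4, -3) = 1)
I = -76 (I = Add(-4, Mul(Mul(6, 6), -2)) = Add(-4, Mul(36, -2)) = Add(-4, -72) = -76)
Add(I, Mul(Function('k')(1, 4), -15)) = Add(-76, Mul(1, -15)) = Add(-76, -15) = -91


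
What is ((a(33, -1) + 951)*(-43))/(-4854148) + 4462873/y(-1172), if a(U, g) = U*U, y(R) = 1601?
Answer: 5415896621731/1942872737 ≈ 2787.6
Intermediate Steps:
a(U, g) = U**2
((a(33, -1) + 951)*(-43))/(-4854148) + 4462873/y(-1172) = ((33**2 + 951)*(-43))/(-4854148) + 4462873/1601 = ((1089 + 951)*(-43))*(-1/4854148) + 4462873*(1/1601) = (2040*(-43))*(-1/4854148) + 4462873/1601 = -87720*(-1/4854148) + 4462873/1601 = 21930/1213537 + 4462873/1601 = 5415896621731/1942872737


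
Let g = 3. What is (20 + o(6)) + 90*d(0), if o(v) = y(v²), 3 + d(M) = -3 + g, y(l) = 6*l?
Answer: -34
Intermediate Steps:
d(M) = -3 (d(M) = -3 + (-3 + 3) = -3 + 0 = -3)
o(v) = 6*v²
(20 + o(6)) + 90*d(0) = (20 + 6*6²) + 90*(-3) = (20 + 6*36) - 270 = (20 + 216) - 270 = 236 - 270 = -34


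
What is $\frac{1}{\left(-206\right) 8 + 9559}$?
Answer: $\frac{1}{7911} \approx 0.00012641$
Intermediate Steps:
$\frac{1}{\left(-206\right) 8 + 9559} = \frac{1}{-1648 + 9559} = \frac{1}{7911}$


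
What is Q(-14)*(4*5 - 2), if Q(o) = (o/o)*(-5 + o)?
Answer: -342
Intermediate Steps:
Q(o) = -5 + o (Q(o) = 1*(-5 + o) = -5 + o)
Q(-14)*(4*5 - 2) = (-5 - 14)*(4*5 - 2) = -19*(20 - 2) = -19*18 = -342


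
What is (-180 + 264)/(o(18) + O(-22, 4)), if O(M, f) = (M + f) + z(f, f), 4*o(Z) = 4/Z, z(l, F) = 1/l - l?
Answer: -3024/781 ≈ -3.8720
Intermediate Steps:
o(Z) = 1/Z (o(Z) = (4/Z)/4 = 1/Z)
O(M, f) = M + 1/f (O(M, f) = (M + f) + (1/f - f) = M + 1/f)
(-180 + 264)/(o(18) + O(-22, 4)) = (-180 + 264)/(1/18 + (-22 + 1/4)) = 84/(1/18 + (-22 + 1/4)) = 84/(1/18 - 87/4) = 84/(-781/36) = 84*(-36/781) = -3024/781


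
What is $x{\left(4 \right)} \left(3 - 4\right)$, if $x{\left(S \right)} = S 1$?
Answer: $-4$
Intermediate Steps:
$x{\left(S \right)} = S$
$x{\left(4 \right)} \left(3 - 4\right) = 4 \left(3 - 4\right) = 4 \left(-1\right) = -4$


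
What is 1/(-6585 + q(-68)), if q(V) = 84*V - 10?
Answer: -1/12307 ≈ -8.1255e-5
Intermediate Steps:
q(V) = -10 + 84*V
1/(-6585 + q(-68)) = 1/(-6585 + (-10 + 84*(-68))) = 1/(-6585 + (-10 - 5712)) = 1/(-6585 - 5722) = 1/(-12307) = -1/12307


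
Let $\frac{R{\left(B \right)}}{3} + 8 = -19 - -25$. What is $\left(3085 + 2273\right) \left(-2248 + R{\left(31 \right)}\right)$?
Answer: $-12076932$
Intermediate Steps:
$R{\left(B \right)} = -6$ ($R{\left(B \right)} = -24 + 3 \left(-19 - -25\right) = -24 + 3 \left(-19 + 25\right) = -24 + 3 \cdot 6 = -24 + 18 = -6$)
$\left(3085 + 2273\right) \left(-2248 + R{\left(31 \right)}\right) = \left(3085 + 2273\right) \left(-2248 - 6\right) = 5358 \left(-2254\right) = -12076932$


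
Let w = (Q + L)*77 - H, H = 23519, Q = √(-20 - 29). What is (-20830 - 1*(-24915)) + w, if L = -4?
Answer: -19742 + 539*I ≈ -19742.0 + 539.0*I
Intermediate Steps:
Q = 7*I (Q = √(-49) = 7*I ≈ 7.0*I)
w = -23827 + 539*I (w = (7*I - 4)*77 - 1*23519 = (-4 + 7*I)*77 - 23519 = (-308 + 539*I) - 23519 = -23827 + 539*I ≈ -23827.0 + 539.0*I)
(-20830 - 1*(-24915)) + w = (-20830 - 1*(-24915)) + (-23827 + 539*I) = (-20830 + 24915) + (-23827 + 539*I) = 4085 + (-23827 + 539*I) = -19742 + 539*I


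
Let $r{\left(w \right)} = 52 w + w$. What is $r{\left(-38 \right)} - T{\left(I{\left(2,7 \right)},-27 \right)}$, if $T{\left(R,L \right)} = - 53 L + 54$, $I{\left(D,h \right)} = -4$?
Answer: $-3499$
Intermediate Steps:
$T{\left(R,L \right)} = 54 - 53 L$
$r{\left(w \right)} = 53 w$
$r{\left(-38 \right)} - T{\left(I{\left(2,7 \right)},-27 \right)} = 53 \left(-38\right) - \left(54 - -1431\right) = -2014 - \left(54 + 1431\right) = -2014 - 1485 = -3499$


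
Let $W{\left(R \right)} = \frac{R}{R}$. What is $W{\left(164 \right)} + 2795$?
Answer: $2796$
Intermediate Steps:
$W{\left(R \right)} = 1$
$W{\left(164 \right)} + 2795 = 1 + 2795 = 2796$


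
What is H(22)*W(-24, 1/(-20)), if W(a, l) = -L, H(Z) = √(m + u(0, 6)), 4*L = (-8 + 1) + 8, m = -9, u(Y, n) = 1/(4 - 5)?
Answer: -I*√10/4 ≈ -0.79057*I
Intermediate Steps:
u(Y, n) = -1 (u(Y, n) = 1/(-1) = -1)
L = ¼ (L = ((-8 + 1) + 8)/4 = (-7 + 8)/4 = (¼)*1 = ¼ ≈ 0.25000)
H(Z) = I*√10 (H(Z) = √(-9 - 1) = √(-10) = I*√10)
W(a, l) = -¼ (W(a, l) = -1*¼ = -¼)
H(22)*W(-24, 1/(-20)) = (I*√10)*(-¼) = -I*√10/4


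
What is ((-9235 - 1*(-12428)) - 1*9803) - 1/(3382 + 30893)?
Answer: -226557751/34275 ≈ -6610.0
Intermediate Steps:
((-9235 - 1*(-12428)) - 1*9803) - 1/(3382 + 30893) = ((-9235 + 12428) - 9803) - 1/34275 = (3193 - 9803) - 1*1/34275 = -6610 - 1/34275 = -226557751/34275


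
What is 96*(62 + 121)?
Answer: 17568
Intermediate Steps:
96*(62 + 121) = 96*183 = 17568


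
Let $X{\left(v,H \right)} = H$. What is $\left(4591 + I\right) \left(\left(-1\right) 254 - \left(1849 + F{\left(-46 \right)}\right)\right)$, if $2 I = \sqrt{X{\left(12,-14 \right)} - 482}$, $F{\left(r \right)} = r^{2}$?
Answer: $-19369429 - 8438 i \sqrt{31} \approx -1.9369 \cdot 10^{7} - 46981.0 i$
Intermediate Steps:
$I = 2 i \sqrt{31}$ ($I = \frac{\sqrt{-14 - 482}}{2} = \frac{\sqrt{-496}}{2} = \frac{4 i \sqrt{31}}{2} = 2 i \sqrt{31} \approx 11.136 i$)
$\left(4591 + I\right) \left(\left(-1\right) 254 - \left(1849 + F{\left(-46 \right)}\right)\right) = \left(4591 + 2 i \sqrt{31}\right) \left(\left(-1\right) 254 - 3965\right) = \left(4591 + 2 i \sqrt{31}\right) \left(-254 - 3965\right) = \left(4591 + 2 i \sqrt{31}\right) \left(-4219\right) = -19369429 - 8438 i \sqrt{31}$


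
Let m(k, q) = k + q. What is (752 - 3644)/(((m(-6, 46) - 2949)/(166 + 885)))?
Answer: 3039492/2909 ≈ 1044.9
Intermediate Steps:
(752 - 3644)/(((m(-6, 46) - 2949)/(166 + 885))) = (752 - 3644)/((((-6 + 46) - 2949)/(166 + 885))) = -2892*1051/(40 - 2949) = -2892/((-2909*1/1051)) = -2892/(-2909/1051) = -2892*(-1051/2909) = 3039492/2909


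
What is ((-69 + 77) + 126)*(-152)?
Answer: -20368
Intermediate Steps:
((-69 + 77) + 126)*(-152) = (8 + 126)*(-152) = 134*(-152) = -20368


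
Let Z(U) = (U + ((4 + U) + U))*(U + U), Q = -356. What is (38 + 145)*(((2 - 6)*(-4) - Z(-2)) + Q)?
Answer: -63684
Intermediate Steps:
Z(U) = 2*U*(4 + 3*U) (Z(U) = (U + (4 + 2*U))*(2*U) = (4 + 3*U)*(2*U) = 2*U*(4 + 3*U))
(38 + 145)*(((2 - 6)*(-4) - Z(-2)) + Q) = (38 + 145)*(((2 - 6)*(-4) - 2*(-2)*(4 + 3*(-2))) - 356) = 183*((-4*(-4) - 2*(-2)*(4 - 6)) - 356) = 183*((16 - 2*(-2)*(-2)) - 356) = 183*((16 - 1*8) - 356) = 183*((16 - 8) - 356) = 183*(8 - 356) = 183*(-348) = -63684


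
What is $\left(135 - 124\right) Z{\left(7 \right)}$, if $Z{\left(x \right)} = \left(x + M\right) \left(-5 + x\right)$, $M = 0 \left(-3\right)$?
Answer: $154$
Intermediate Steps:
$M = 0$
$Z{\left(x \right)} = x \left(-5 + x\right)$ ($Z{\left(x \right)} = \left(x + 0\right) \left(-5 + x\right) = x \left(-5 + x\right)$)
$\left(135 - 124\right) Z{\left(7 \right)} = \left(135 - 124\right) 7 \left(-5 + 7\right) = 11 \cdot 7 \cdot 2 = 11 \cdot 14 = 154$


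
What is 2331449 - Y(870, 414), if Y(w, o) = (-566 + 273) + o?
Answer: 2331328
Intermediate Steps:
Y(w, o) = -293 + o
2331449 - Y(870, 414) = 2331449 - (-293 + 414) = 2331449 - 1*121 = 2331449 - 121 = 2331328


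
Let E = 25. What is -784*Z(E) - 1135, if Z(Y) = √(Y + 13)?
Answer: -1135 - 784*√38 ≈ -5967.9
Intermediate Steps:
Z(Y) = √(13 + Y)
-784*Z(E) - 1135 = -784*√(13 + 25) - 1135 = -784*√38 - 1135 = -1135 - 784*√38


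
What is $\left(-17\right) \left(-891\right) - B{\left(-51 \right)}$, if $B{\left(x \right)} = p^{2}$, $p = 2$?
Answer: $15143$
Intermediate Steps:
$B{\left(x \right)} = 4$ ($B{\left(x \right)} = 2^{2} = 4$)
$\left(-17\right) \left(-891\right) - B{\left(-51 \right)} = \left(-17\right) \left(-891\right) - 4 = 15147 - 4 = 15143$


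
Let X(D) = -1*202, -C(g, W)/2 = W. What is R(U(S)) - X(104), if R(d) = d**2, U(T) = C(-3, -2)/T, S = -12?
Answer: 1819/9 ≈ 202.11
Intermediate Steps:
C(g, W) = -2*W
X(D) = -202
U(T) = 4/T (U(T) = (-2*(-2))/T = 4/T)
R(U(S)) - X(104) = (4/(-12))**2 - 1*(-202) = (4*(-1/12))**2 + 202 = (-1/3)**2 + 202 = 1/9 + 202 = 1819/9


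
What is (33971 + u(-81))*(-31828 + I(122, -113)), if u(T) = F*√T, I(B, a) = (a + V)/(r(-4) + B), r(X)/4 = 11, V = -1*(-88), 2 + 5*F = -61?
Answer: -179484861283/166 + 2995729191*I/830 ≈ -1.0812e+9 + 3.6093e+6*I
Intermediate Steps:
F = -63/5 (F = -⅖ + (⅕)*(-61) = -⅖ - 61/5 = -63/5 ≈ -12.600)
V = 88
r(X) = 44 (r(X) = 4*11 = 44)
I(B, a) = (88 + a)/(44 + B) (I(B, a) = (a + 88)/(44 + B) = (88 + a)/(44 + B))
u(T) = -63*√T/5
(33971 + u(-81))*(-31828 + I(122, -113)) = (33971 - 567*I/5)*(-31828 + (88 - 113)/(44 + 122)) = (33971 - 567*I/5)*(-31828 - 25/166) = (33971 - 567*I/5)*(-5283473/166) = -179484861283/166 + 2995729191*I/830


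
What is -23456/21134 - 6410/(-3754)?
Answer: 11853779/19834259 ≈ 0.59764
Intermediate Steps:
-23456/21134 - 6410/(-3754) = -23456*1/21134 - 6410*(-1/3754) = -11728/10567 + 3205/1877 = 11853779/19834259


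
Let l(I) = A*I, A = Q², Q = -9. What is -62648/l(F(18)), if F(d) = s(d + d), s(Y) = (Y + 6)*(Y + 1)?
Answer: -31324/62937 ≈ -0.49770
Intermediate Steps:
s(Y) = (1 + Y)*(6 + Y) (s(Y) = (6 + Y)*(1 + Y) = (1 + Y)*(6 + Y))
F(d) = 6 + 4*d² + 14*d (F(d) = 6 + (d + d)² + 7*(d + d) = 6 + (2*d)² + 7*(2*d) = 6 + 4*d² + 14*d)
A = 81 (A = (-9)² = 81)
l(I) = 81*I
-62648/l(F(18)) = -62648*1/(81*(6 + 4*18² + 14*18)) = -62648*1/(81*(6 + 4*324 + 252)) = -62648*1/(81*(6 + 1296 + 252)) = -62648/(81*1554) = -62648/125874 = -62648*1/125874 = -31324/62937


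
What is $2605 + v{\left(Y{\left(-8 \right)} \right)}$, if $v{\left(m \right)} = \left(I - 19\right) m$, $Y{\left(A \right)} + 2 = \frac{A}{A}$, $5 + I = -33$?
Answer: $2662$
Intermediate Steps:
$I = -38$ ($I = -5 - 33 = -38$)
$Y{\left(A \right)} = -1$ ($Y{\left(A \right)} = -2 + \frac{A}{A} = -2 + 1 = -1$)
$v{\left(m \right)} = - 57 m$ ($v{\left(m \right)} = \left(-38 - 19\right) m = - 57 m$)
$2605 + v{\left(Y{\left(-8 \right)} \right)} = 2605 - -57 = 2605 + 57 = 2662$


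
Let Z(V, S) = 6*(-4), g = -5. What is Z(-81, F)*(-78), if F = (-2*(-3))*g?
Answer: 1872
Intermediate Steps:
F = -30 (F = -2*(-3)*(-5) = 6*(-5) = -30)
Z(V, S) = -24
Z(-81, F)*(-78) = -24*(-78) = 1872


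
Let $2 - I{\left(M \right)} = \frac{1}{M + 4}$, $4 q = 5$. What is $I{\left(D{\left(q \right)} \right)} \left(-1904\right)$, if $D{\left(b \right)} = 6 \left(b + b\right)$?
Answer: $- \frac{70448}{19} \approx -3707.8$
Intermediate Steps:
$q = \frac{5}{4}$ ($q = \frac{1}{4} \cdot 5 = \frac{5}{4} \approx 1.25$)
$D{\left(b \right)} = 12 b$ ($D{\left(b \right)} = 6 \cdot 2 b = 12 b$)
$I{\left(M \right)} = 2 - \frac{1}{4 + M}$ ($I{\left(M \right)} = 2 - \frac{1}{M + 4} = 2 - \frac{1}{4 + M}$)
$I{\left(D{\left(q \right)} \right)} \left(-1904\right) = \frac{7 + 2 \cdot 12 \cdot \frac{5}{4}}{4 + 12 \cdot \frac{5}{4}} \left(-1904\right) = \frac{7 + 2 \cdot 15}{4 + 15} \left(-1904\right) = \frac{7 + 30}{19} \left(-1904\right) = \frac{1}{19} \cdot 37 \left(-1904\right) = \frac{37}{19} \left(-1904\right) = - \frac{70448}{19}$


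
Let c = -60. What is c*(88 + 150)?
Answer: -14280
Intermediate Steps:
c*(88 + 150) = -60*(88 + 150) = -60*238 = -14280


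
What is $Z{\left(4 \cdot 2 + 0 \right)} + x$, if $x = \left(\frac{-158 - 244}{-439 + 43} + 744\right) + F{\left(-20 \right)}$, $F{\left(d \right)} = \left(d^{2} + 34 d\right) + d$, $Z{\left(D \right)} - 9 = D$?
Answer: $\frac{30493}{66} \approx 462.02$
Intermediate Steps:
$Z{\left(D \right)} = 9 + D$
$F{\left(d \right)} = d^{2} + 35 d$
$x = \frac{29371}{66}$ ($x = \left(\frac{-158 - 244}{-439 + 43} + 744\right) - 20 \left(35 - 20\right) = \left(- \frac{402}{-396} + 744\right) - 300 = \left(\left(-402\right) \left(- \frac{1}{396}\right) + 744\right) - 300 = \left(\frac{67}{66} + 744\right) - 300 = \frac{49171}{66} - 300 = \frac{29371}{66} \approx 445.02$)
$Z{\left(4 \cdot 2 + 0 \right)} + x = \left(9 + \left(4 \cdot 2 + 0\right)\right) + \frac{29371}{66} = \left(9 + \left(8 + 0\right)\right) + \frac{29371}{66} = \left(9 + 8\right) + \frac{29371}{66} = 17 + \frac{29371}{66} = \frac{30493}{66}$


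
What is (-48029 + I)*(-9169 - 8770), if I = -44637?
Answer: 1662335374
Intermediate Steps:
(-48029 + I)*(-9169 - 8770) = (-48029 - 44637)*(-9169 - 8770) = -92666*(-17939) = 1662335374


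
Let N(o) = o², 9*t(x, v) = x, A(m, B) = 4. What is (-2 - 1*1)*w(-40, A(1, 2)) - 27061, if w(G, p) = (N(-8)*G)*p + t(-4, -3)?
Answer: 10981/3 ≈ 3660.3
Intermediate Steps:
t(x, v) = x/9
w(G, p) = -4/9 + 64*G*p (w(G, p) = ((-8)²*G)*p + (⅑)*(-4) = (64*G)*p - 4/9 = 64*G*p - 4/9 = -4/9 + 64*G*p)
(-2 - 1*1)*w(-40, A(1, 2)) - 27061 = (-2 - 1*1)*(-4/9 + 64*(-40)*4) - 27061 = (-2 - 1)*(-4/9 - 10240) - 27061 = -3*(-92164/9) - 27061 = 92164/3 - 27061 = 10981/3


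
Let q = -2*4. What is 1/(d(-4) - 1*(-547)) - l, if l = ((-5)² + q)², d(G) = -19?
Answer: -152591/528 ≈ -289.00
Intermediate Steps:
q = -8
l = 289 (l = ((-5)² - 8)² = (25 - 8)² = 17² = 289)
1/(d(-4) - 1*(-547)) - l = 1/(-19 - 1*(-547)) - 1*289 = 1/(-19 + 547) - 289 = 1/528 - 289 = -152591/528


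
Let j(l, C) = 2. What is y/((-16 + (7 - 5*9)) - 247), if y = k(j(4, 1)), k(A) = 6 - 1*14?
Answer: 8/301 ≈ 0.026578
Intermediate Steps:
k(A) = -8 (k(A) = 6 - 14 = -8)
y = -8
y/((-16 + (7 - 5*9)) - 247) = -8/((-16 + (7 - 5*9)) - 247) = -8/((-16 + (7 - 45)) - 247) = -8/((-16 - 38) - 247) = -8/(-54 - 247) = -8/(-301) = -8*(-1/301) = 8/301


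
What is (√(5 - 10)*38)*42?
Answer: 1596*I*√5 ≈ 3568.8*I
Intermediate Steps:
(√(5 - 10)*38)*42 = (√(-5)*38)*42 = ((I*√5)*38)*42 = (38*I*√5)*42 = 1596*I*√5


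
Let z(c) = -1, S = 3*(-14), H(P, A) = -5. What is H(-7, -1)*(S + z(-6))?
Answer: 215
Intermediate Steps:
S = -42
H(-7, -1)*(S + z(-6)) = -5*(-42 - 1) = -5*(-43) = 215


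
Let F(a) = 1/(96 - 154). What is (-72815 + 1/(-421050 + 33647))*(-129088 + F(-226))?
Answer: 105600934510446915/11234687 ≈ 9.3995e+9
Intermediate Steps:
F(a) = -1/58 (F(a) = 1/(-58) = -1/58)
(-72815 + 1/(-421050 + 33647))*(-129088 + F(-226)) = (-72815 + 1/(-421050 + 33647))*(-129088 - 1/58) = (-72815 + 1/(-387403))*(-7487105/58) = (-72815 - 1/387403)*(-7487105/58) = -28208749446/387403*(-7487105/58) = 105600934510446915/11234687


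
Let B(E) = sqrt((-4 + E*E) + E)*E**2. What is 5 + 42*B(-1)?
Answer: 5 + 84*I ≈ 5.0 + 84.0*I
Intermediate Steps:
B(E) = E**2*sqrt(-4 + E + E**2) (B(E) = sqrt((-4 + E**2) + E)*E**2 = sqrt(-4 + E + E**2)*E**2 = E**2*sqrt(-4 + E + E**2))
5 + 42*B(-1) = 5 + 42*((-1)**2*sqrt(-4 - 1 + (-1)**2)) = 5 + 42*(1*sqrt(-4 - 1 + 1)) = 5 + 42*(1*sqrt(-4)) = 5 + 42*(1*(2*I)) = 5 + 42*(2*I) = 5 + 84*I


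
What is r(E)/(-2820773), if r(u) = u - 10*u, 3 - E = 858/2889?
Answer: 2603/301822711 ≈ 8.6243e-6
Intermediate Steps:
E = 2603/963 (E = 3 - 858/2889 = 3 - 1*286/963 = 3 - 286/963 = 2603/963 ≈ 2.7030)
r(u) = -9*u
r(E)/(-2820773) = -9*2603/963/(-2820773) = -2603/107*(-1/2820773) = 2603/301822711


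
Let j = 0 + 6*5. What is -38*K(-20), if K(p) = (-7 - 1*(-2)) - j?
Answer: 1330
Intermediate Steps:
j = 30 (j = 0 + 30 = 30)
K(p) = -35 (K(p) = (-7 - 1*(-2)) - 1*30 = (-7 + 2) - 30 = -5 - 30 = -35)
-38*K(-20) = -38*(-35) = 1330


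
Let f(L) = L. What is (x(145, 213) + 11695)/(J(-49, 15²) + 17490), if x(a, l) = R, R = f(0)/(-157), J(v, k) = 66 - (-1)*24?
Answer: 2339/3516 ≈ 0.66525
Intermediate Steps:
J(v, k) = 90 (J(v, k) = 66 - 1*(-24) = 66 + 24 = 90)
R = 0 (R = 0/(-157) = 0*(-1/157) = 0)
x(a, l) = 0
(x(145, 213) + 11695)/(J(-49, 15²) + 17490) = (0 + 11695)/(90 + 17490) = 11695/17580 = 11695*(1/17580) = 2339/3516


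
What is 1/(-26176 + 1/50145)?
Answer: -50145/1312595519 ≈ -3.8203e-5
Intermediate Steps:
1/(-26176 + 1/50145) = 1/(-1312595519/50145) = -50145/1312595519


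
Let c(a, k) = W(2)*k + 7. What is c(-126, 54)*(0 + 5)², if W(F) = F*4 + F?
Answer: 13675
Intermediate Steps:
W(F) = 5*F (W(F) = 4*F + F = 5*F)
c(a, k) = 7 + 10*k (c(a, k) = (5*2)*k + 7 = 10*k + 7 = 7 + 10*k)
c(-126, 54)*(0 + 5)² = (7 + 10*54)*(0 + 5)² = (7 + 540)*5² = 547*25 = 13675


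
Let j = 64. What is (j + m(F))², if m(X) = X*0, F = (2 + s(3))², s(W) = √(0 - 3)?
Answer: 4096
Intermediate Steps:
s(W) = I*√3 (s(W) = √(-3) = I*√3)
F = (2 + I*√3)² ≈ 1.0 + 6.9282*I
m(X) = 0
(j + m(F))² = (64 + 0)² = 64² = 4096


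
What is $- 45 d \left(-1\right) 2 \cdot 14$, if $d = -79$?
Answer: $-99540$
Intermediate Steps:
$- 45 d \left(-1\right) 2 \cdot 14 = \left(-45\right) \left(-79\right) \left(-1\right) 2 \cdot 14 = 3555 \left(\left(-2\right) 14\right) = 3555 \left(-28\right) = -99540$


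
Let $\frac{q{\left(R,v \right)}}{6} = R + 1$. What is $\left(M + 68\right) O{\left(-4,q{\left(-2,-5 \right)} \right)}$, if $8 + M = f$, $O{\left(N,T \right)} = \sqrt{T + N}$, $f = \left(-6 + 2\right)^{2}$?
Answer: $76 i \sqrt{10} \approx 240.33 i$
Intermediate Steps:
$q{\left(R,v \right)} = 6 + 6 R$ ($q{\left(R,v \right)} = 6 \left(R + 1\right) = 6 \left(1 + R\right) = 6 + 6 R$)
$f = 16$ ($f = \left(-4\right)^{2} = 16$)
$O{\left(N,T \right)} = \sqrt{N + T}$
$M = 8$ ($M = -8 + 16 = 8$)
$\left(M + 68\right) O{\left(-4,q{\left(-2,-5 \right)} \right)} = \left(8 + 68\right) \sqrt{-4 + \left(6 + 6 \left(-2\right)\right)} = 76 \sqrt{-4 + \left(6 - 12\right)} = 76 \sqrt{-4 - 6} = 76 \sqrt{-10} = 76 i \sqrt{10}$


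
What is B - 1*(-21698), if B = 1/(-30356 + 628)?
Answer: 645038143/29728 ≈ 21698.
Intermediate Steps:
B = -1/29728 (B = 1/(-29728) = -1/29728 ≈ -3.3638e-5)
B - 1*(-21698) = -1/29728 - 1*(-21698) = -1/29728 + 21698 = 645038143/29728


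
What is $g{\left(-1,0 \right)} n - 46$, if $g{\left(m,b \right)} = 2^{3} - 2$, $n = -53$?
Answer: $-364$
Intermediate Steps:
$g{\left(m,b \right)} = 6$ ($g{\left(m,b \right)} = 8 - 2 = 6$)
$g{\left(-1,0 \right)} n - 46 = 6 \left(-53\right) - 46 = -318 - 46 = -364$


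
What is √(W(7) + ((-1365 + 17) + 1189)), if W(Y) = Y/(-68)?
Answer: I*√183923/34 ≈ 12.614*I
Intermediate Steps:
W(Y) = -Y/68 (W(Y) = Y*(-1/68) = -Y/68)
√(W(7) + ((-1365 + 17) + 1189)) = √(-1/68*7 + ((-1365 + 17) + 1189)) = √(-7/68 + (-1348 + 1189)) = √(-7/68 - 159) = √(-10819/68) = I*√183923/34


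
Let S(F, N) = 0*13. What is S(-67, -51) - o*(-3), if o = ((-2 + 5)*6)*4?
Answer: 216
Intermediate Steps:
S(F, N) = 0
o = 72 (o = (3*6)*4 = 18*4 = 72)
S(-67, -51) - o*(-3) = 0 - 72*(-3) = 0 - 1*(-216) = 0 + 216 = 216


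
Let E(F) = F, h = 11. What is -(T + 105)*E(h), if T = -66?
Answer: -429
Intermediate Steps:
-(T + 105)*E(h) = -(-66 + 105)*11 = -39*11 = -1*429 = -429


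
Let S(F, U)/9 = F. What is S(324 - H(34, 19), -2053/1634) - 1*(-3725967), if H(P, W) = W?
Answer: 3728712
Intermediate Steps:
S(F, U) = 9*F
S(324 - H(34, 19), -2053/1634) - 1*(-3725967) = 9*(324 - 1*19) - 1*(-3725967) = 9*(324 - 19) + 3725967 = 9*305 + 3725967 = 2745 + 3725967 = 3728712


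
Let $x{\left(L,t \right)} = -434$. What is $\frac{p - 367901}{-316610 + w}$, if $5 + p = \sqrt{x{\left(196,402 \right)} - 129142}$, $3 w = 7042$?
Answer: $\frac{7167}{6122} - \frac{3 i \sqrt{32394}}{471394} \approx 1.1707 - 0.0011454 i$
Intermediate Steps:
$w = \frac{7042}{3}$ ($w = \frac{1}{3} \cdot 7042 = \frac{7042}{3} \approx 2347.3$)
$p = -5 + 2 i \sqrt{32394}$ ($p = -5 + \sqrt{-434 - 129142} = -5 + \sqrt{-129576} = -5 + 2 i \sqrt{32394} \approx -5.0 + 359.97 i$)
$\frac{p - 367901}{-316610 + w} = \frac{\left(-5 + 2 i \sqrt{32394}\right) - 367901}{-316610 + \frac{7042}{3}} = \frac{-367906 + 2 i \sqrt{32394}}{- \frac{942788}{3}} = \left(-367906 + 2 i \sqrt{32394}\right) \left(- \frac{3}{942788}\right) = \frac{7167}{6122} - \frac{3 i \sqrt{32394}}{471394}$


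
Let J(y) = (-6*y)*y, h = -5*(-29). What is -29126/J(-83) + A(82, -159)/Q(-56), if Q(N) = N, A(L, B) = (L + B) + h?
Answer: -147457/289338 ≈ -0.50964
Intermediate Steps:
h = 145
J(y) = -6*y**2
A(L, B) = 145 + B + L (A(L, B) = (L + B) + 145 = (B + L) + 145 = 145 + B + L)
-29126/J(-83) + A(82, -159)/Q(-56) = -29126/((-6*(-83)**2)) + (145 - 159 + 82)/(-56) = -29126/((-6*6889)) + 68*(-1/56) = -29126/(-41334) - 17/14 = -29126*(-1/41334) - 17/14 = 14563/20667 - 17/14 = -147457/289338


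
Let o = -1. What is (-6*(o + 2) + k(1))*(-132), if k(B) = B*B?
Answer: 660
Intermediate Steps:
k(B) = B²
(-6*(o + 2) + k(1))*(-132) = (-6*(-1 + 2) + 1²)*(-132) = (-6*1 + 1)*(-132) = (-6 + 1)*(-132) = -5*(-132) = 660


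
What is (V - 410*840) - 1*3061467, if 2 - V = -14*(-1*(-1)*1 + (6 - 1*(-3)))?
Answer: -3405725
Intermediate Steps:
V = 142 (V = 2 - (-14)*(-1*(-1)*1 + (6 - 1*(-3))) = 2 - (-14)*(1*1 + (6 + 3)) = 2 - (-14)*(1 + 9) = 2 - (-14)*10 = 2 - 1*(-140) = 2 + 140 = 142)
(V - 410*840) - 1*3061467 = (142 - 410*840) - 1*3061467 = (142 - 344400) - 3061467 = -344258 - 3061467 = -3405725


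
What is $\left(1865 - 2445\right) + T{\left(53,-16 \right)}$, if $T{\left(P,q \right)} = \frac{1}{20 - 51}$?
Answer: $- \frac{17981}{31} \approx -580.03$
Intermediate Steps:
$T{\left(P,q \right)} = - \frac{1}{31}$ ($T{\left(P,q \right)} = \frac{1}{-31} = - \frac{1}{31}$)
$\left(1865 - 2445\right) + T{\left(53,-16 \right)} = \left(1865 - 2445\right) - \frac{1}{31} = -580 - \frac{1}{31} = - \frac{17981}{31}$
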